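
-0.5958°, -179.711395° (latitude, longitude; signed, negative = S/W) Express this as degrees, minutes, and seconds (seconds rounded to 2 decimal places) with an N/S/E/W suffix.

0°35′44.88″ S, 179°42′41.02″ W

Latitude is negative → S; |value| = 0.595800
Lat: 0.595800 × 60 = 35.74800′ → 35′, remainder × 60 = 44.8800″
Longitude is negative → W; |value| = 179.711395
λ: 0.711395° → 42.68370′; 0.68370 × 60 = 41.0220″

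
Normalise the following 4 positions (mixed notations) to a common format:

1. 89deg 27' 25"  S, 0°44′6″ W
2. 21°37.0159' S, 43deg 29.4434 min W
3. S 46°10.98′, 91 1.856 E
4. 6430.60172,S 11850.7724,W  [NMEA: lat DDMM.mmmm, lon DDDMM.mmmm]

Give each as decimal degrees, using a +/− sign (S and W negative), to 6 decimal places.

1. -89.456944, -0.735000
2. -21.616932, -43.490723
3. -46.183000, 91.030933
4. -64.510029, -118.846207

Point 1:
  Lat: 27′ + 25″ = 27.41667′; 89 + 27.41667/60 = 89.4569444
  hemisphere S, so the sign is −
  Longitude: 0° + 44/60 + 6/3600 = 0 + 0.733333 + 0.001667 = 0.7350000
  W ⇒ negate
Point 2:
  φ: 21 + 37.0159/60 = 21.6169317
  hemisphere S, so the sign is −
  Lon: 29.4434′ = 0.490723°; total 43.4907233
  W ⇒ negate
Point 3:
  Latitude: 46 + 10.98/60 = 46.1830000
  hemisphere S, so the sign is −
  λ: 91 + 1.856/60 = 91.0309333
  E → positive
Point 4:
  Latitude: degrees = first 2 digits = 64, minutes = 30.60172; 64 + 30.60172/60 = 64.5100287
  hemisphere S, so the sign is −
  Longitude: degrees = first 3 digits = 118, minutes = 50.7724; 118 + 50.7724/60 = 118.8462067
  W ⇒ negate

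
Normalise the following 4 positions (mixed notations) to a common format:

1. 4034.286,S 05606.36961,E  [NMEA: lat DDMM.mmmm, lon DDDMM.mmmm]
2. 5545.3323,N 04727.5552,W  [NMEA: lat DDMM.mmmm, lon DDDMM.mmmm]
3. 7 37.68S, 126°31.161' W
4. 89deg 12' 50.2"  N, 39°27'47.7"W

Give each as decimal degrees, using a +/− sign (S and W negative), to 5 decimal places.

Point 1:
  Lat: split at 2 digits → 40° and 34.286′; 40 + 34.286/60 = 40.571433
  S ⇒ negate
  λ: degrees = first 3 digits = 56, minutes = 6.36961; 56 + 6.36961/60 = 56.106160
  E ⇒ keep positive
Point 2:
  Latitude: degrees = first 2 digits = 55, minutes = 45.3323; 55 + 45.3323/60 = 55.755538
  N → positive
  Longitude: split at 3 digits → 047° and 27.5552′; 47 + 27.5552/60 = 47.459253
  hemisphere W, so the sign is −
Point 3:
  φ: 7 + 37.68/60 = 7.628000
  S → negative
  λ: 126 + 31.161/60 = 126.519350
  W → negative
Point 4:
  Latitude: 89° + 12/60 + 50.2/3600 = 89 + 0.200000 + 0.013944 = 89.213944
  N → positive
  Lon: 39° + 27/60 + 47.7/3600 = 39 + 0.450000 + 0.013250 = 39.463250
  hemisphere W, so the sign is −

1. -40.57143, 56.10616
2. 55.75554, -47.45925
3. -7.62800, -126.51935
4. 89.21394, -39.46325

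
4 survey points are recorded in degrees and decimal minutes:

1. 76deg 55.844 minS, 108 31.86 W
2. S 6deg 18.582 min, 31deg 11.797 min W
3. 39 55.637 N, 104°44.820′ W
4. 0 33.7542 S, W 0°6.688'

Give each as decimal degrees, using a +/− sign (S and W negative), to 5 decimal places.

Point 1:
  φ: 55.844′ = 0.930733°; total 76.930733
  S ⇒ negate
  Lon: 31.86′ = 0.531000°; total 108.531000
  W ⇒ negate
Point 2:
  φ: 6 + 18.582/60 = 6.309700
  hemisphere S, so the sign is −
  Lon: 31 + 11.797/60 = 31.196617
  W → negative
Point 3:
  Latitude: 39 + 55.637/60 = 39.927283
  N ⇒ keep positive
  Lon: 104 + 44.82/60 = 104.747000
  W ⇒ negate
Point 4:
  φ: 33.7542′ = 0.562570°; total 0.562570
  hemisphere S, so the sign is −
  λ: 0 + 6.688/60 = 0.111467
  W ⇒ negate

1. -76.93073, -108.53100
2. -6.30970, -31.19662
3. 39.92728, -104.74700
4. -0.56257, -0.11147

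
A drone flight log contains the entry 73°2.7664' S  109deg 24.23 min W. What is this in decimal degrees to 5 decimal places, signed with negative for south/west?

-73.04611, -109.40383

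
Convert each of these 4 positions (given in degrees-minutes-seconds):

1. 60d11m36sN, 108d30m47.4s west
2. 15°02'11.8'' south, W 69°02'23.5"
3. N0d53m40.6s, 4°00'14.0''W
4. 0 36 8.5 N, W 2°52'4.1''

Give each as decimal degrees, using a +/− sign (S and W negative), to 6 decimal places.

Point 1:
  Latitude: 11′ + 36″ = 11.60000′; 60 + 11.60000/60 = 60.1933333
  N ⇒ keep positive
  Longitude: 108° + 30/60 + 47.4/3600 = 108 + 0.500000 + 0.013167 = 108.5131667
  hemisphere W, so the sign is −
Point 2:
  Lat: 15° + 2/60 + 11.8/3600 = 15 + 0.033333 + 0.003278 = 15.0366111
  hemisphere S, so the sign is −
  λ: 2′ + 23.5″ = 2.39167′; 69 + 2.39167/60 = 69.0398611
  hemisphere W, so the sign is −
Point 3:
  φ: 0 + 53/60 + 40.6/3600 = 0.8946111
  N ⇒ keep positive
  Lon: 4° + 0/60 + 14/3600 = 4 + 0.000000 + 0.003889 = 4.0038889
  hemisphere W, so the sign is −
Point 4:
  Latitude: 0 + 36/60 + 8.5/3600 = 0.6023611
  N → positive
  Lon: 2 + 52/60 + 4.1/3600 = 2.8678056
  W → negative

1. 60.193333, -108.513167
2. -15.036611, -69.039861
3. 0.894611, -4.003889
4. 0.602361, -2.867806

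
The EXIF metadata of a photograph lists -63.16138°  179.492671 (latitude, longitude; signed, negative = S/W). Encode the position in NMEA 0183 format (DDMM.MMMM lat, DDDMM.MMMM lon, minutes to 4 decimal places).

6309.6828,S / 17929.5603,E

Latitude is negative → S; |value| = 63.161380
Latitude: fractional part 0.161380 → 9.682800 minutes
Longitude: 179° + 0.492671 × 60 = 179° 29.560260′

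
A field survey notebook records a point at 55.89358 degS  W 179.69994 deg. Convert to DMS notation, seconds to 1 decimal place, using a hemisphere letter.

Latitude: whole degrees 55; 53.61480′ → 53′ and 36.888″
Lon: 0.699940 × 60 = 41.99640′ → 41′, remainder × 60 = 59.784″

55°53′36.9″ S, 179°41′59.8″ W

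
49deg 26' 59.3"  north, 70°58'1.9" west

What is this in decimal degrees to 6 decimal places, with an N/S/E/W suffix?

Latitude: 49° + 26/60 + 59.3/3600 = 49 + 0.433333 + 0.016472 = 49.4498056
Lon: 70 + 58/60 + 1.9/3600 = 70.9671944

49.449806° N, 70.967194° W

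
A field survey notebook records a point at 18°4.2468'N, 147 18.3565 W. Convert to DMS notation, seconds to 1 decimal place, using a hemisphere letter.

18°04′14.8″ N, 147°18′21.4″ W

Lat: fractional minutes 0.24680 × 60 = 14.808″
λ: 18.35650′ → 18′ and 0.35650 × 60 = 21.390″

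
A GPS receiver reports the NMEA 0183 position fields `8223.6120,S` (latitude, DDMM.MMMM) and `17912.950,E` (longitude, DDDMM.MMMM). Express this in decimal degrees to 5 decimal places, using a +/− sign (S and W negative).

-82.39353, 179.21583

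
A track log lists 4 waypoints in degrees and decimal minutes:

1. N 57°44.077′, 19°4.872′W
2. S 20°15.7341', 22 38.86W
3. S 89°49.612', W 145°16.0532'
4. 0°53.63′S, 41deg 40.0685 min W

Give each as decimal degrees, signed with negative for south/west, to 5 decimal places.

1. 57.73462, -19.08120
2. -20.26224, -22.64767
3. -89.82687, -145.26755
4. -0.89383, -41.66781

Point 1:
  φ: 44.077′ = 0.734617°; total 57.734617
  N ⇒ keep positive
  λ: 19 + 4.872/60 = 19.081200
  hemisphere W, so the sign is −
Point 2:
  φ: 15.7341′ = 0.262235°; total 20.262235
  S → negative
  Longitude: 38.86′ = 0.647667°; total 22.647667
  W ⇒ negate
Point 3:
  Latitude: 49.612′ = 0.826867°; total 89.826867
  S ⇒ negate
  λ: 145 + 16.0532/60 = 145.267553
  W ⇒ negate
Point 4:
  φ: 0 + 53.63/60 = 0.893833
  S ⇒ negate
  Lon: 40.0685′ = 0.667808°; total 41.667808
  hemisphere W, so the sign is −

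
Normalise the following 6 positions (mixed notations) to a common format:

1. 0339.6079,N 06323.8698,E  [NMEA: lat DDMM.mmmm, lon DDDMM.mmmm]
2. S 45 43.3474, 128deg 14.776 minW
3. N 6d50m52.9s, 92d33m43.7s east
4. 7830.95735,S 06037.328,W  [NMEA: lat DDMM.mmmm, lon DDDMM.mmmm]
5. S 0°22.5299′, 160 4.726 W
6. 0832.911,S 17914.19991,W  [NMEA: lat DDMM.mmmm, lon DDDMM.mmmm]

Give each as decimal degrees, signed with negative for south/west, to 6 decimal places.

Point 1:
  Lat: degrees = first 2 digits = 3, minutes = 39.6079; 3 + 39.6079/60 = 3.6601317
  N → positive
  Longitude: degrees = first 3 digits = 63, minutes = 23.8698; 63 + 23.8698/60 = 63.3978300
  E ⇒ keep positive
Point 2:
  Lat: 43.3474′ = 0.722457°; total 45.7224567
  S → negative
  Longitude: 128 + 14.776/60 = 128.2462667
  W ⇒ negate
Point 3:
  φ: 6 + 50/60 + 52.9/3600 = 6.8480278
  N ⇒ keep positive
  Longitude: 92 + 33/60 + 43.7/3600 = 92.5621389
  E ⇒ keep positive
Point 4:
  Latitude: split at 2 digits → 78° and 30.95735′; 78 + 30.95735/60 = 78.5159558
  hemisphere S, so the sign is −
  Lon: split at 3 digits → 060° and 37.328′; 60 + 37.328/60 = 60.6221333
  W ⇒ negate
Point 5:
  Lat: 22.5299′ = 0.375498°; total 0.3754983
  S → negative
  Longitude: 160 + 4.726/60 = 160.0787667
  hemisphere W, so the sign is −
Point 6:
  Latitude: degrees = first 2 digits = 8, minutes = 32.911; 8 + 32.911/60 = 8.5485167
  S ⇒ negate
  Lon: degrees = first 3 digits = 179, minutes = 14.19991; 179 + 14.19991/60 = 179.2366652
  W ⇒ negate

1. 3.660132, 63.397830
2. -45.722457, -128.246267
3. 6.848028, 92.562139
4. -78.515956, -60.622133
5. -0.375498, -160.078767
6. -8.548517, -179.236665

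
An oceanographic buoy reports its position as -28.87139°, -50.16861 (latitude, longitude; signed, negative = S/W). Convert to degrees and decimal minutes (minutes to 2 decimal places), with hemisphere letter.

Latitude is negative → S; |value| = 28.871390
φ: fractional part 0.871390 → 52.2834 minutes
Longitude is negative → W; |value| = 50.168610
Longitude: minutes = (50.168610 − 50) × 60 = 10.1166

28° 52.28′ S, 50° 10.12′ W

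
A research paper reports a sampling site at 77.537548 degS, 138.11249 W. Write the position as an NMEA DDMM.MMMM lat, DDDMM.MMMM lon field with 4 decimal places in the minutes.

7732.2529,S / 13806.7494,W

Lat: minutes = (77.537548 − 77) × 60 = 32.252880
Lon: 138° + 0.112490 × 60 = 138° 6.749400′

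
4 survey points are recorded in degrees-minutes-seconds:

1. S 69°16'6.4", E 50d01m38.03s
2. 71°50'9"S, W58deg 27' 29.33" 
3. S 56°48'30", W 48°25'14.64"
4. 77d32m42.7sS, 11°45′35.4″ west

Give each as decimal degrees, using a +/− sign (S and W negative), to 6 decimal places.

1. -69.268444, 50.027231
2. -71.835833, -58.458147
3. -56.808333, -48.420733
4. -77.545194, -11.759833

Point 1:
  Lat: 69 + 16/60 + 6.4/3600 = 69.2684444
  S ⇒ negate
  λ: 50 + 1/60 + 38.03/3600 = 50.0272306
  E ⇒ keep positive
Point 2:
  φ: 50′ + 9″ = 50.15000′; 71 + 50.15000/60 = 71.8358333
  hemisphere S, so the sign is −
  λ: 58 + 27/60 + 29.33/3600 = 58.4581472
  W ⇒ negate
Point 3:
  Lat: 56 + 48/60 + 30/3600 = 56.8083333
  S ⇒ negate
  Longitude: 25′ + 14.64″ = 25.24400′; 48 + 25.24400/60 = 48.4207333
  W → negative
Point 4:
  Latitude: 32′ + 42.7″ = 32.71167′; 77 + 32.71167/60 = 77.5451944
  hemisphere S, so the sign is −
  λ: 11 + 45/60 + 35.4/3600 = 11.7598333
  W ⇒ negate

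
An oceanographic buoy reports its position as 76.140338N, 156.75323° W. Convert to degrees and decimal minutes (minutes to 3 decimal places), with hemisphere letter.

76° 8.420′ N, 156° 45.194′ W

Latitude: fractional part 0.140338 → 8.42028 minutes
λ: 156° + 0.753230 × 60 = 156° 45.19380′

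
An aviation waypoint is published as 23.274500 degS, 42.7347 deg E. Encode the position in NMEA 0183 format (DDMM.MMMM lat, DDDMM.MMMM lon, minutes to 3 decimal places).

2316.470,S / 04244.082,E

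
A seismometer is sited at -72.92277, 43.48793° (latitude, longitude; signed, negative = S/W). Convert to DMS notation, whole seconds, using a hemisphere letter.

72°55′22″ S, 43°29′17″ E

Latitude is negative → S; |value| = 72.922770
Latitude: whole degrees 72; 55.36620′ → 55′ and 21.97″
Lon: 0.487930 × 60 = 29.27580′ → 29′, remainder × 60 = 16.55″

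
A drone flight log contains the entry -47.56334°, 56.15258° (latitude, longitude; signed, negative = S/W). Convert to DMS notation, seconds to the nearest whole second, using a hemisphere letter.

Latitude is negative → S; |value| = 47.563340
Lat: 0.563340 × 60 = 33.80040′ → 33′, remainder × 60 = 48.02″
Lon: whole degrees 56; 9.15480′ → 9′ and 9.29″

47°33′48″ S, 56°09′9″ E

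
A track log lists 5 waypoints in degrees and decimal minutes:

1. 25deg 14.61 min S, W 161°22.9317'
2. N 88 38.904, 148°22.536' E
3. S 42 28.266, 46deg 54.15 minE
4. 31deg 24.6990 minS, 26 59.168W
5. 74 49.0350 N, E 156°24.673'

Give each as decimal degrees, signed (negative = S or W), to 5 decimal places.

1. -25.24350, -161.38220
2. 88.64840, 148.37560
3. -42.47110, 46.90250
4. -31.41165, -26.98613
5. 74.81725, 156.41122

Point 1:
  Latitude: 25 + 14.61/60 = 25.243500
  hemisphere S, so the sign is −
  Longitude: 22.9317′ = 0.382195°; total 161.382195
  W → negative
Point 2:
  Lat: 88 + 38.904/60 = 88.648400
  N → positive
  Lon: 148 + 22.536/60 = 148.375600
  E ⇒ keep positive
Point 3:
  Latitude: 42 + 28.266/60 = 42.471100
  S → negative
  Longitude: 54.15′ = 0.902500°; total 46.902500
  E ⇒ keep positive
Point 4:
  φ: 31 + 24.699/60 = 31.411650
  S ⇒ negate
  λ: 59.168′ = 0.986133°; total 26.986133
  hemisphere W, so the sign is −
Point 5:
  Lat: 49.035′ = 0.817250°; total 74.817250
  N ⇒ keep positive
  Lon: 24.673′ = 0.411217°; total 156.411217
  E → positive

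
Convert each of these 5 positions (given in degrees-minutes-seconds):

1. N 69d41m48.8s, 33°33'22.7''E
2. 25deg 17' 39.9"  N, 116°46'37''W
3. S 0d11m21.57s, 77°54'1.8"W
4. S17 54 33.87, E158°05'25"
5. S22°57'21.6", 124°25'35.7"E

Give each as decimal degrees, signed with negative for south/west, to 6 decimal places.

Point 1:
  Lat: 69 + 41/60 + 48.8/3600 = 69.6968889
  N → positive
  Lon: 33 + 33/60 + 22.7/3600 = 33.5563056
  E ⇒ keep positive
Point 2:
  Latitude: 25 + 17/60 + 39.9/3600 = 25.2944167
  N → positive
  λ: 46′ + 37″ = 46.61667′; 116 + 46.61667/60 = 116.7769444
  W ⇒ negate
Point 3:
  Lat: 0° + 11/60 + 21.57/3600 = 0 + 0.183333 + 0.005992 = 0.1893250
  S ⇒ negate
  Lon: 54′ + 1.8″ = 54.03000′; 77 + 54.03000/60 = 77.9005000
  W → negative
Point 4:
  φ: 17 + 54/60 + 33.87/3600 = 17.9094083
  S ⇒ negate
  λ: 5′ + 25″ = 5.41667′; 158 + 5.41667/60 = 158.0902778
  E ⇒ keep positive
Point 5:
  Lat: 22° + 57/60 + 21.6/3600 = 22 + 0.950000 + 0.006000 = 22.9560000
  S → negative
  Longitude: 25′ + 35.7″ = 25.59500′; 124 + 25.59500/60 = 124.4265833
  E → positive

1. 69.696889, 33.556306
2. 25.294417, -116.776944
3. -0.189325, -77.900500
4. -17.909408, 158.090278
5. -22.956000, 124.426583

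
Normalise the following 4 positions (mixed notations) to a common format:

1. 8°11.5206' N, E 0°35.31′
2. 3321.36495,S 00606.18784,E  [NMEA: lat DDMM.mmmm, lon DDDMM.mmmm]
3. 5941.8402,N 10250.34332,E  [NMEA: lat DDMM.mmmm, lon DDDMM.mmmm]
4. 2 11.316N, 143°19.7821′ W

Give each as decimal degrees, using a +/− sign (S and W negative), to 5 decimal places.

1. 8.19201, 0.58850
2. -33.35608, 6.10313
3. 59.69734, 102.83906
4. 2.18860, -143.32970

Point 1:
  Latitude: 11.5206′ = 0.192010°; total 8.192010
  N → positive
  Lon: 0 + 35.31/60 = 0.588500
  E → positive
Point 2:
  Lat: degrees = first 2 digits = 33, minutes = 21.36495; 33 + 21.36495/60 = 33.356083
  S → negative
  Longitude: split at 3 digits → 006° and 6.18784′; 6 + 6.18784/60 = 6.103131
  E ⇒ keep positive
Point 3:
  Latitude: split at 2 digits → 59° and 41.8402′; 59 + 41.8402/60 = 59.697337
  N → positive
  Lon: split at 3 digits → 102° and 50.34332′; 102 + 50.34332/60 = 102.839055
  E → positive
Point 4:
  Latitude: 2 + 11.316/60 = 2.188600
  N ⇒ keep positive
  Lon: 19.7821′ = 0.329702°; total 143.329702
  W ⇒ negate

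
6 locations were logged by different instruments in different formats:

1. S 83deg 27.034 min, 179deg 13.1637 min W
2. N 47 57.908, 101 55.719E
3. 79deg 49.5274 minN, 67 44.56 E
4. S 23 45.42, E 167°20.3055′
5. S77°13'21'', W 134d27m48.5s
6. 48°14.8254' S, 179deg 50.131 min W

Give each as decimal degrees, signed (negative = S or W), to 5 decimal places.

Point 1:
  Lat: 27.034′ = 0.450567°; total 83.450567
  S → negative
  Longitude: 13.1637′ = 0.219395°; total 179.219395
  W ⇒ negate
Point 2:
  Latitude: 57.908′ = 0.965133°; total 47.965133
  N ⇒ keep positive
  Lon: 55.719′ = 0.928650°; total 101.928650
  E ⇒ keep positive
Point 3:
  φ: 79 + 49.5274/60 = 79.825457
  N → positive
  Longitude: 44.56′ = 0.742667°; total 67.742667
  E → positive
Point 4:
  φ: 45.42′ = 0.757000°; total 23.757000
  hemisphere S, so the sign is −
  Lon: 20.3055′ = 0.338425°; total 167.338425
  E ⇒ keep positive
Point 5:
  Latitude: 77 + 13/60 + 21/3600 = 77.222500
  hemisphere S, so the sign is −
  Lon: 134° + 27/60 + 48.5/3600 = 134 + 0.450000 + 0.013472 = 134.463472
  W ⇒ negate
Point 6:
  Lat: 48 + 14.8254/60 = 48.247090
  hemisphere S, so the sign is −
  Longitude: 179 + 50.131/60 = 179.835517
  hemisphere W, so the sign is −

1. -83.45057, -179.21940
2. 47.96513, 101.92865
3. 79.82546, 67.74267
4. -23.75700, 167.33843
5. -77.22250, -134.46347
6. -48.24709, -179.83552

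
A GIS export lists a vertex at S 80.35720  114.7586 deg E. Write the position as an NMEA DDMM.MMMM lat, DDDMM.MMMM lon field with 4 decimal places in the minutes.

8021.4320,S / 11445.5160,E

Lat: 80° + 0.357200 × 60 = 80° 21.432000′
Longitude: fractional part 0.758600 → 45.516000 minutes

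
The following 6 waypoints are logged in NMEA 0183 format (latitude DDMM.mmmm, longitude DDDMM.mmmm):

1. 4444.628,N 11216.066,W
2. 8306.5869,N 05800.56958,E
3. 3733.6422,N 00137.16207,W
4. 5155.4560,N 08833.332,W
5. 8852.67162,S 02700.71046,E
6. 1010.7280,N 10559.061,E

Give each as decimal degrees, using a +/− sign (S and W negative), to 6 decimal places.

1. 44.743800, -112.267767
2. 83.109782, 58.009493
3. 37.560703, -1.619368
4. 51.924267, -88.555533
5. -88.877860, 27.011841
6. 10.178800, 105.984350

Point 1:
  φ: split at 2 digits → 44° and 44.628′; 44 + 44.628/60 = 44.7438000
  N ⇒ keep positive
  Lon: split at 3 digits → 112° and 16.066′; 112 + 16.066/60 = 112.2677667
  W ⇒ negate
Point 2:
  Lat: split at 2 digits → 83° and 6.5869′; 83 + 6.5869/60 = 83.1097817
  N → positive
  λ: degrees = first 3 digits = 58, minutes = 0.56958; 58 + 0.56958/60 = 58.0094930
  E → positive
Point 3:
  Lat: split at 2 digits → 37° and 33.6422′; 37 + 33.6422/60 = 37.5607033
  N → positive
  Lon: split at 3 digits → 001° and 37.16207′; 1 + 37.16207/60 = 1.6193678
  W ⇒ negate
Point 4:
  φ: split at 2 digits → 51° and 55.456′; 51 + 55.456/60 = 51.9242667
  N ⇒ keep positive
  λ: split at 3 digits → 088° and 33.332′; 88 + 33.332/60 = 88.5555333
  hemisphere W, so the sign is −
Point 5:
  Latitude: split at 2 digits → 88° and 52.67162′; 88 + 52.67162/60 = 88.8778603
  S → negative
  Longitude: split at 3 digits → 027° and 0.71046′; 27 + 0.71046/60 = 27.0118410
  E → positive
Point 6:
  Latitude: split at 2 digits → 10° and 10.728′; 10 + 10.728/60 = 10.1788000
  N → positive
  Lon: degrees = first 3 digits = 105, minutes = 59.061; 105 + 59.061/60 = 105.9843500
  E ⇒ keep positive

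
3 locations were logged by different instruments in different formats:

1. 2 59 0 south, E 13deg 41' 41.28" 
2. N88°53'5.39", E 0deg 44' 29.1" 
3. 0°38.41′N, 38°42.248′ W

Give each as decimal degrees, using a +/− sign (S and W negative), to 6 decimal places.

Point 1:
  φ: 2 + 59/60 + 0/3600 = 2.9833333
  S → negative
  Lon: 41′ + 41.28″ = 41.68800′; 13 + 41.68800/60 = 13.6948000
  E → positive
Point 2:
  Lat: 88° + 53/60 + 5.39/3600 = 88 + 0.883333 + 0.001497 = 88.8848306
  N ⇒ keep positive
  Longitude: 44′ + 29.1″ = 44.48500′; 0 + 44.48500/60 = 0.7414167
  E → positive
Point 3:
  φ: 0 + 38.41/60 = 0.6401667
  N → positive
  Lon: 38 + 42.248/60 = 38.7041333
  W → negative

1. -2.983333, 13.694800
2. 88.884831, 0.741417
3. 0.640167, -38.704133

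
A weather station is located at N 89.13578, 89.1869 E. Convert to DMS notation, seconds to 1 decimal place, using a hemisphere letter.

89°08′8.8″ N, 89°11′12.8″ E

φ: whole degrees 89; 8.14680′ → 8′ and 8.808″
λ: whole degrees 89; 11.21400′ → 11′ and 12.840″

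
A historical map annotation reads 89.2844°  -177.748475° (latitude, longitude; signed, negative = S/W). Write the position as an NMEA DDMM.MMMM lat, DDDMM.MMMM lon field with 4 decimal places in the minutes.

8917.0640,N / 17744.9085,W

Latitude: 89° + 0.284400 × 60 = 89° 17.064000′
Longitude is negative → W; |value| = 177.748475
Lon: minutes = (177.748475 − 177) × 60 = 44.908500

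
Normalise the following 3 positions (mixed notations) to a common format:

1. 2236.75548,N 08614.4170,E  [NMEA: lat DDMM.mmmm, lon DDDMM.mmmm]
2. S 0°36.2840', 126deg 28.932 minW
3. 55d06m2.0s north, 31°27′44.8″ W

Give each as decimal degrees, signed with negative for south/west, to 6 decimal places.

Point 1:
  Lat: split at 2 digits → 22° and 36.75548′; 22 + 36.75548/60 = 22.6125913
  N ⇒ keep positive
  Lon: degrees = first 3 digits = 86, minutes = 14.417; 86 + 14.417/60 = 86.2402833
  E → positive
Point 2:
  Latitude: 0 + 36.284/60 = 0.6047333
  hemisphere S, so the sign is −
  Lon: 126 + 28.932/60 = 126.4822000
  W ⇒ negate
Point 3:
  Lat: 6′ + 2″ = 6.03333′; 55 + 6.03333/60 = 55.1005556
  N → positive
  λ: 31 + 27/60 + 44.8/3600 = 31.4624444
  W ⇒ negate

1. 22.612591, 86.240283
2. -0.604733, -126.482200
3. 55.100556, -31.462444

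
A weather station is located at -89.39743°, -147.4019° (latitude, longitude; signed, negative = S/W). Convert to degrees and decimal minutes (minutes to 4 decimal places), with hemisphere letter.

89° 23.8458′ S, 147° 24.1140′ W

Latitude is negative → S; |value| = 89.397430
Lat: fractional part 0.397430 → 23.845800 minutes
Longitude is negative → W; |value| = 147.401900
Longitude: fractional part 0.401900 → 24.114000 minutes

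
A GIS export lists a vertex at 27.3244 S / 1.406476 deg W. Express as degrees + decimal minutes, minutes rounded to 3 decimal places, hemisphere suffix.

Lat: minutes = (27.324400 − 27) × 60 = 19.46400
λ: fractional part 0.406476 → 24.38856 minutes

27° 19.464′ S, 1° 24.389′ W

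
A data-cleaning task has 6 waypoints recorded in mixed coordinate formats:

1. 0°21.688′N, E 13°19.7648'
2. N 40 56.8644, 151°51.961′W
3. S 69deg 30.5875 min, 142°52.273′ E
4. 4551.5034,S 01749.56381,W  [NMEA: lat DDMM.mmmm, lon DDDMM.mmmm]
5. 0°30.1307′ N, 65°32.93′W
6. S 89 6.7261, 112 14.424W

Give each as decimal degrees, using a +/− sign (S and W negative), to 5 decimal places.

1. 0.36147, 13.32941
2. 40.94774, -151.86602
3. -69.50979, 142.87122
4. -45.85839, -17.82606
5. 0.50218, -65.54883
6. -89.11210, -112.24040

Point 1:
  Lat: 21.688′ = 0.361467°; total 0.361467
  N → positive
  λ: 19.7648′ = 0.329413°; total 13.329413
  E ⇒ keep positive
Point 2:
  Latitude: 56.8644′ = 0.947740°; total 40.947740
  N ⇒ keep positive
  Lon: 51.961′ = 0.866017°; total 151.866017
  W → negative
Point 3:
  Lat: 69 + 30.5875/60 = 69.509792
  S → negative
  Lon: 142 + 52.273/60 = 142.871217
  E → positive
Point 4:
  φ: split at 2 digits → 45° and 51.5034′; 45 + 51.5034/60 = 45.858390
  hemisphere S, so the sign is −
  Lon: degrees = first 3 digits = 17, minutes = 49.56381; 17 + 49.56381/60 = 17.826064
  hemisphere W, so the sign is −
Point 5:
  Lat: 0 + 30.1307/60 = 0.502178
  N → positive
  Longitude: 65 + 32.93/60 = 65.548833
  hemisphere W, so the sign is −
Point 6:
  Latitude: 89 + 6.7261/60 = 89.112102
  hemisphere S, so the sign is −
  Longitude: 14.424′ = 0.240400°; total 112.240400
  W → negative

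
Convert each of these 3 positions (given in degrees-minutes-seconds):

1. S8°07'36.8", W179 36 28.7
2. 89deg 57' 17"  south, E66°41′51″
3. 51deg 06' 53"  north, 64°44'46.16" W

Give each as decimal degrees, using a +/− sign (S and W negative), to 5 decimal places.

1. -8.12689, -179.60797
2. -89.95472, 66.69750
3. 51.11472, -64.74616

Point 1:
  Latitude: 8 + 7/60 + 36.8/3600 = 8.126889
  hemisphere S, so the sign is −
  Lon: 179° + 36/60 + 28.7/3600 = 179 + 0.600000 + 0.007972 = 179.607972
  hemisphere W, so the sign is −
Point 2:
  Latitude: 89° + 57/60 + 17/3600 = 89 + 0.950000 + 0.004722 = 89.954722
  hemisphere S, so the sign is −
  λ: 66 + 41/60 + 51/3600 = 66.697500
  E ⇒ keep positive
Point 3:
  Lat: 51° + 6/60 + 53/3600 = 51 + 0.100000 + 0.014722 = 51.114722
  N ⇒ keep positive
  Longitude: 64 + 44/60 + 46.16/3600 = 64.746156
  hemisphere W, so the sign is −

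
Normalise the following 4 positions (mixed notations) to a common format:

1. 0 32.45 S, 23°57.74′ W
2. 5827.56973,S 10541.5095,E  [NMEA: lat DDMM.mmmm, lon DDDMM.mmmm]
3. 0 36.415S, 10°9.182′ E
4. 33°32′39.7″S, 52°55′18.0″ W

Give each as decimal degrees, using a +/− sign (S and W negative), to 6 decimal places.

Point 1:
  φ: 0 + 32.45/60 = 0.5408333
  S ⇒ negate
  Longitude: 57.74′ = 0.962333°; total 23.9623333
  W → negative
Point 2:
  Latitude: split at 2 digits → 58° and 27.56973′; 58 + 27.56973/60 = 58.4594955
  hemisphere S, so the sign is −
  Longitude: split at 3 digits → 105° and 41.5095′; 105 + 41.5095/60 = 105.6918250
  E → positive
Point 3:
  Latitude: 0 + 36.415/60 = 0.6069167
  S → negative
  Lon: 9.182′ = 0.153033°; total 10.1530333
  E → positive
Point 4:
  Lat: 32′ + 39.7″ = 32.66167′; 33 + 32.66167/60 = 33.5443611
  S → negative
  Longitude: 55′ + 18″ = 55.30000′; 52 + 55.30000/60 = 52.9216667
  W → negative

1. -0.540833, -23.962333
2. -58.459496, 105.691825
3. -0.606917, 10.153033
4. -33.544361, -52.921667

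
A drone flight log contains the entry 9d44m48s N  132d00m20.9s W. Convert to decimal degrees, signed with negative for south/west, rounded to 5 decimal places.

9.74667, -132.00581

Latitude: 9 + 44/60 + 48/3600 = 9.746667
N ⇒ keep positive
λ: 132 + 0/60 + 20.9/3600 = 132.005806
hemisphere W, so the sign is −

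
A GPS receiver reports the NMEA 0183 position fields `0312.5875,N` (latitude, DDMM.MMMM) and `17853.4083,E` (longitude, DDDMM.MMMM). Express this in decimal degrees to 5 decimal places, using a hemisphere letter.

Latitude: split at 2 digits → 03° and 12.5875′; 3 + 12.5875/60 = 3.209792
λ: split at 3 digits → 178° and 53.4083′; 178 + 53.4083/60 = 178.890138

3.20979° N, 178.89014° E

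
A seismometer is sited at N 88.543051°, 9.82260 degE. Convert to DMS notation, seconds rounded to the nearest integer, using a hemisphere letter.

φ: whole degrees 88; 32.58306′ → 32′ and 34.98″
λ: 0.822600° → 49.35600′; 0.35600 × 60 = 21.36″

88°32′35″ N, 9°49′21″ E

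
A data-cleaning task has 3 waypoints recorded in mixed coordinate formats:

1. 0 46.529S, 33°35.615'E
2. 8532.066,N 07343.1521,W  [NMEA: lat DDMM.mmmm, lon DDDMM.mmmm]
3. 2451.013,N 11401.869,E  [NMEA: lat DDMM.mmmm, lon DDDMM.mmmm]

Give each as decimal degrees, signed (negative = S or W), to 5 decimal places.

1. -0.77548, 33.59358
2. 85.53443, -73.71920
3. 24.85022, 114.03115

Point 1:
  Latitude: 0 + 46.529/60 = 0.775483
  S ⇒ negate
  Lon: 33 + 35.615/60 = 33.593583
  E ⇒ keep positive
Point 2:
  φ: split at 2 digits → 85° and 32.066′; 85 + 32.066/60 = 85.534433
  N ⇒ keep positive
  Longitude: degrees = first 3 digits = 73, minutes = 43.1521; 73 + 43.1521/60 = 73.719202
  W ⇒ negate
Point 3:
  Lat: degrees = first 2 digits = 24, minutes = 51.013; 24 + 51.013/60 = 24.850217
  N ⇒ keep positive
  λ: degrees = first 3 digits = 114, minutes = 1.869; 114 + 1.869/60 = 114.031150
  E → positive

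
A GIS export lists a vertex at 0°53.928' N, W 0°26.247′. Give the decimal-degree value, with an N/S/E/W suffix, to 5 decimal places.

0.89880° N, 0.43745° W

Latitude: 0 + 53.928/60 = 0.898800
Longitude: 0 + 26.247/60 = 0.437450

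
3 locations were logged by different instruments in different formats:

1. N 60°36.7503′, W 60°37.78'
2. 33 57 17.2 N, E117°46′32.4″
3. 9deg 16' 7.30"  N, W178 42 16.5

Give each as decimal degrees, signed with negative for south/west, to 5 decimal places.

1. 60.61251, -60.62967
2. 33.95478, 117.77567
3. 9.26869, -178.70458

Point 1:
  Latitude: 36.7503′ = 0.612505°; total 60.612505
  N → positive
  Lon: 37.78′ = 0.629667°; total 60.629667
  W → negative
Point 2:
  φ: 33 + 57/60 + 17.2/3600 = 33.954778
  N ⇒ keep positive
  Longitude: 46′ + 32.4″ = 46.54000′; 117 + 46.54000/60 = 117.775667
  E ⇒ keep positive
Point 3:
  φ: 9 + 16/60 + 7.3/3600 = 9.268694
  N → positive
  Longitude: 178° + 42/60 + 16.5/3600 = 178 + 0.700000 + 0.004583 = 178.704583
  W → negative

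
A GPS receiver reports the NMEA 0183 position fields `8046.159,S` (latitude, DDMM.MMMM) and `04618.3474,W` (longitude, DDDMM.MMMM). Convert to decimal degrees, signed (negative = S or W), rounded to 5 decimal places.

Latitude: split at 2 digits → 80° and 46.159′; 80 + 46.159/60 = 80.769317
hemisphere S, so the sign is −
Longitude: degrees = first 3 digits = 46, minutes = 18.3474; 46 + 18.3474/60 = 46.305790
W ⇒ negate

-80.76932, -46.30579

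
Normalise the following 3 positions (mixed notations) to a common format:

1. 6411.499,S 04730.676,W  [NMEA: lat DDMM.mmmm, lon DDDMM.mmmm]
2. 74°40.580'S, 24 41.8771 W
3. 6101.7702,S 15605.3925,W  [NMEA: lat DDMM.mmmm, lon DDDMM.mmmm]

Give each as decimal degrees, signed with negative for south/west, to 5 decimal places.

Point 1:
  Lat: split at 2 digits → 64° and 11.499′; 64 + 11.499/60 = 64.191650
  hemisphere S, so the sign is −
  Lon: degrees = first 3 digits = 47, minutes = 30.676; 47 + 30.676/60 = 47.511267
  W ⇒ negate
Point 2:
  φ: 40.58′ = 0.676333°; total 74.676333
  S → negative
  Lon: 24 + 41.8771/60 = 24.697952
  hemisphere W, so the sign is −
Point 3:
  Latitude: split at 2 digits → 61° and 1.7702′; 61 + 1.7702/60 = 61.029503
  S ⇒ negate
  Longitude: degrees = first 3 digits = 156, minutes = 5.3925; 156 + 5.3925/60 = 156.089875
  W ⇒ negate

1. -64.19165, -47.51127
2. -74.67633, -24.69795
3. -61.02950, -156.08988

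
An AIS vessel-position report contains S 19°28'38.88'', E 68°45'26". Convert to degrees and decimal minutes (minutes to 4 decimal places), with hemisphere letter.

Lat: seconds/60 = 0.64800; minutes = 28 + 0.64800 = 28.648000
λ: 45 + 26/60 = 45.433333′

19° 28.6480′ S, 68° 45.4333′ E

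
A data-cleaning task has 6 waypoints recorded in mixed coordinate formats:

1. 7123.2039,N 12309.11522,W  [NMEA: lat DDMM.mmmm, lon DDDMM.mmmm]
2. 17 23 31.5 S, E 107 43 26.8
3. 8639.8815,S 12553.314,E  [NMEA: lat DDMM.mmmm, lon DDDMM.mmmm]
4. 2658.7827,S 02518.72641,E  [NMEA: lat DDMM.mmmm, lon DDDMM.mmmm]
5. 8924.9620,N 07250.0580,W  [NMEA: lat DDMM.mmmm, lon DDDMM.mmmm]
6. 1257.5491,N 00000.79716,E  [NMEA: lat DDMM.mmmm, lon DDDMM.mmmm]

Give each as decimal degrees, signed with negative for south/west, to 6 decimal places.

Point 1:
  Latitude: split at 2 digits → 71° and 23.2039′; 71 + 23.2039/60 = 71.3867317
  N ⇒ keep positive
  Lon: degrees = first 3 digits = 123, minutes = 9.11522; 123 + 9.11522/60 = 123.1519203
  hemisphere W, so the sign is −
Point 2:
  Lat: 23′ + 31.5″ = 23.52500′; 17 + 23.52500/60 = 17.3920833
  hemisphere S, so the sign is −
  λ: 107 + 43/60 + 26.8/3600 = 107.7241111
  E → positive
Point 3:
  φ: split at 2 digits → 86° and 39.8815′; 86 + 39.8815/60 = 86.6646917
  hemisphere S, so the sign is −
  Lon: degrees = first 3 digits = 125, minutes = 53.314; 125 + 53.314/60 = 125.8885667
  E ⇒ keep positive
Point 4:
  Lat: split at 2 digits → 26° and 58.7827′; 26 + 58.7827/60 = 26.9797117
  S ⇒ negate
  λ: degrees = first 3 digits = 25, minutes = 18.72641; 25 + 18.72641/60 = 25.3121068
  E ⇒ keep positive
Point 5:
  Lat: degrees = first 2 digits = 89, minutes = 24.962; 89 + 24.962/60 = 89.4160333
  N → positive
  λ: split at 3 digits → 072° and 50.058′; 72 + 50.058/60 = 72.8343000
  hemisphere W, so the sign is −
Point 6:
  Latitude: split at 2 digits → 12° and 57.5491′; 12 + 57.5491/60 = 12.9591517
  N ⇒ keep positive
  Longitude: split at 3 digits → 000° and 0.79716′; 0 + 0.79716/60 = 0.0132860
  E → positive

1. 71.386732, -123.151920
2. -17.392083, 107.724111
3. -86.664692, 125.888567
4. -26.979712, 25.312107
5. 89.416033, -72.834300
6. 12.959152, 0.013286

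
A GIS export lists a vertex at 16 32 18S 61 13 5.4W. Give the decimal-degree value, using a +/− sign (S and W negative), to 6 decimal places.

-16.538333, -61.218167

Lat: 32′ + 18″ = 32.30000′; 16 + 32.30000/60 = 16.5383333
S → negative
λ: 61 + 13/60 + 5.4/3600 = 61.2181667
W ⇒ negate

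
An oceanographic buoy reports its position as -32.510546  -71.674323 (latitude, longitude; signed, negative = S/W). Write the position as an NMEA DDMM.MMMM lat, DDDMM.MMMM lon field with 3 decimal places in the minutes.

Latitude is negative → S; |value| = 32.510546
φ: 32° + 0.510546 × 60 = 32° 30.63276′
Longitude is negative → W; |value| = 71.674323
λ: fractional part 0.674323 → 40.45938 minutes

3230.633,S / 07140.459,W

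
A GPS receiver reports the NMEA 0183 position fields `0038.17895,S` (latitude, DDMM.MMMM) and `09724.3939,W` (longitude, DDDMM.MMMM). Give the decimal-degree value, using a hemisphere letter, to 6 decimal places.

0.636316° S, 97.406565° W

φ: degrees = first 2 digits = 0, minutes = 38.17895; 0 + 38.17895/60 = 0.6363158
λ: degrees = first 3 digits = 97, minutes = 24.3939; 97 + 24.3939/60 = 97.4065650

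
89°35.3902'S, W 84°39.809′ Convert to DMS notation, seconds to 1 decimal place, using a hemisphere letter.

89°35′23.4″ S, 84°39′48.5″ W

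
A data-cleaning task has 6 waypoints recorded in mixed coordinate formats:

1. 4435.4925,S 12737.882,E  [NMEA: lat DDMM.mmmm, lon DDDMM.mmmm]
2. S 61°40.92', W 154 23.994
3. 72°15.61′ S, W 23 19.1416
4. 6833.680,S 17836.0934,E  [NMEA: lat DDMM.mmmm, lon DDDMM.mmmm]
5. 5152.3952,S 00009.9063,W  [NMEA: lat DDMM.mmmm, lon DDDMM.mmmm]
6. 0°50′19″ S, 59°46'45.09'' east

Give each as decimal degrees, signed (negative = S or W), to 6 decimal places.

1. -44.591542, 127.631367
2. -61.682000, -154.399900
3. -72.260167, -23.319027
4. -68.561333, 178.601557
5. -51.873253, -0.165105
6. -0.838611, 59.779192

Point 1:
  Latitude: split at 2 digits → 44° and 35.4925′; 44 + 35.4925/60 = 44.5915417
  S → negative
  Lon: split at 3 digits → 127° and 37.882′; 127 + 37.882/60 = 127.6313667
  E → positive
Point 2:
  Lat: 61 + 40.92/60 = 61.6820000
  S → negative
  Longitude: 154 + 23.994/60 = 154.3999000
  W ⇒ negate
Point 3:
  φ: 72 + 15.61/60 = 72.2601667
  hemisphere S, so the sign is −
  Lon: 19.1416′ = 0.319027°; total 23.3190267
  W → negative
Point 4:
  Latitude: split at 2 digits → 68° and 33.68′; 68 + 33.68/60 = 68.5613333
  S ⇒ negate
  Lon: split at 3 digits → 178° and 36.0934′; 178 + 36.0934/60 = 178.6015567
  E ⇒ keep positive
Point 5:
  Latitude: degrees = first 2 digits = 51, minutes = 52.3952; 51 + 52.3952/60 = 51.8732533
  S → negative
  Lon: degrees = first 3 digits = 0, minutes = 9.9063; 0 + 9.9063/60 = 0.1651050
  W → negative
Point 6:
  Lat: 0° + 50/60 + 19/3600 = 0 + 0.833333 + 0.005278 = 0.8386111
  hemisphere S, so the sign is −
  Lon: 59° + 46/60 + 45.09/3600 = 59 + 0.766667 + 0.012525 = 59.7791917
  E → positive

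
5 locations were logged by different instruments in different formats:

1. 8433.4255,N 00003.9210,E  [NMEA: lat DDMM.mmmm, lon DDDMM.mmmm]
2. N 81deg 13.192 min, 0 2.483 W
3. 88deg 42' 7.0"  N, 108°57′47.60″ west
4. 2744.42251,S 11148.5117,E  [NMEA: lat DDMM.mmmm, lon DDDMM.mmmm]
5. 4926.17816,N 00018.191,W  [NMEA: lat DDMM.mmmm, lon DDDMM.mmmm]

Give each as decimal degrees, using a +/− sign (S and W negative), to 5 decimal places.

1. 84.55709, 0.06535
2. 81.21987, -0.04138
3. 88.70194, -108.96322
4. -27.74038, 111.80853
5. 49.43630, -0.30318

Point 1:
  φ: split at 2 digits → 84° and 33.4255′; 84 + 33.4255/60 = 84.557092
  N ⇒ keep positive
  Longitude: split at 3 digits → 000° and 3.921′; 0 + 3.921/60 = 0.065350
  E ⇒ keep positive
Point 2:
  φ: 13.192′ = 0.219867°; total 81.219867
  N ⇒ keep positive
  Longitude: 0 + 2.483/60 = 0.041383
  W → negative
Point 3:
  Lat: 88° + 42/60 + 7/3600 = 88 + 0.700000 + 0.001944 = 88.701944
  N → positive
  Longitude: 108° + 57/60 + 47.6/3600 = 108 + 0.950000 + 0.013222 = 108.963222
  hemisphere W, so the sign is −
Point 4:
  Lat: degrees = first 2 digits = 27, minutes = 44.42251; 27 + 44.42251/60 = 27.740375
  S → negative
  λ: degrees = first 3 digits = 111, minutes = 48.5117; 111 + 48.5117/60 = 111.808528
  E ⇒ keep positive
Point 5:
  φ: degrees = first 2 digits = 49, minutes = 26.17816; 49 + 26.17816/60 = 49.436303
  N ⇒ keep positive
  Lon: degrees = first 3 digits = 0, minutes = 18.191; 0 + 18.191/60 = 0.303183
  W ⇒ negate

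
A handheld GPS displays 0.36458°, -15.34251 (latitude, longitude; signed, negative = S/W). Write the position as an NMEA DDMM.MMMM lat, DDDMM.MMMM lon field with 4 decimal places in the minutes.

0021.8748,N / 01520.5506,W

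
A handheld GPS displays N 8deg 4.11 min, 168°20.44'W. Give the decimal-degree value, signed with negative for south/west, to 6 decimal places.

Lat: 4.11′ = 0.068500°; total 8.0685000
N → positive
Longitude: 20.44′ = 0.340667°; total 168.3406667
hemisphere W, so the sign is −

8.068500, -168.340667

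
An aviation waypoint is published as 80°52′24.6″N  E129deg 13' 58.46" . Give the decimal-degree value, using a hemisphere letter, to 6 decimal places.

Lat: 52′ + 24.6″ = 52.41000′; 80 + 52.41000/60 = 80.8735000
λ: 129 + 13/60 + 58.46/3600 = 129.2329056

80.873500° N, 129.232906° E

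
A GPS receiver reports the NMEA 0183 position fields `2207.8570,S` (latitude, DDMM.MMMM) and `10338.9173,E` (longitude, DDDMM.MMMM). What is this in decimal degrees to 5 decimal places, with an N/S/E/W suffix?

Lat: degrees = first 2 digits = 22, minutes = 7.857; 22 + 7.857/60 = 22.130950
λ: degrees = first 3 digits = 103, minutes = 38.9173; 103 + 38.9173/60 = 103.648622

22.13095° S, 103.64862° E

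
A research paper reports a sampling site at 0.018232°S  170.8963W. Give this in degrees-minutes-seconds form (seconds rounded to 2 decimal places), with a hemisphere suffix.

0°01′5.64″ S, 170°53′46.68″ W

Latitude: 0.018232° → 1.09392′; 0.09392 × 60 = 5.6352″
Longitude: whole degrees 170; 53.77800′ → 53′ and 46.6800″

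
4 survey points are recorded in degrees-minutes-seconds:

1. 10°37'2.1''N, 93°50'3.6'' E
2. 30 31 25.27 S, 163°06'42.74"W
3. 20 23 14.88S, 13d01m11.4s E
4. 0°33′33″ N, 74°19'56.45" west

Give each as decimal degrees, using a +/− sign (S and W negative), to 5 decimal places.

1. 10.61725, 93.83433
2. -30.52369, -163.11187
3. -20.38747, 13.01983
4. 0.55917, -74.33235

Point 1:
  Lat: 37′ + 2.1″ = 37.03500′; 10 + 37.03500/60 = 10.617250
  N ⇒ keep positive
  Longitude: 50′ + 3.6″ = 50.06000′; 93 + 50.06000/60 = 93.834333
  E → positive
Point 2:
  Latitude: 30 + 31/60 + 25.27/3600 = 30.523686
  hemisphere S, so the sign is −
  Lon: 163 + 6/60 + 42.74/3600 = 163.111872
  W ⇒ negate
Point 3:
  Latitude: 20° + 23/60 + 14.88/3600 = 20 + 0.383333 + 0.004133 = 20.387467
  hemisphere S, so the sign is −
  Longitude: 13° + 1/60 + 11.4/3600 = 13 + 0.016667 + 0.003167 = 13.019833
  E → positive
Point 4:
  φ: 0 + 33/60 + 33/3600 = 0.559167
  N ⇒ keep positive
  Lon: 74 + 19/60 + 56.45/3600 = 74.332347
  hemisphere W, so the sign is −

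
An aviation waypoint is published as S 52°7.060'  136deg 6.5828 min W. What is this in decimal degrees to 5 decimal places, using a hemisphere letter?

φ: 7.06′ = 0.117667°; total 52.117667
λ: 136 + 6.5828/60 = 136.109713

52.11767° S, 136.10971° W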